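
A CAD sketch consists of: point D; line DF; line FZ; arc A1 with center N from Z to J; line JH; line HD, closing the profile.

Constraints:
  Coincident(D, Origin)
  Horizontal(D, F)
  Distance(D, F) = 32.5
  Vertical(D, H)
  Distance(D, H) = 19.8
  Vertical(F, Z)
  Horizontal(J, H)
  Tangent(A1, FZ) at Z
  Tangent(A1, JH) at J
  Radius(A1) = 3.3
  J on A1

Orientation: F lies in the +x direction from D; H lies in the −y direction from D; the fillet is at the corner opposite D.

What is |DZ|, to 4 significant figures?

36.45

D is at the origin; DF is horizontal with |DF| = 32.5 and F on the +x side, so F = (32.50, 0.000). DH is vertical with |DH| = 19.8 and H on the −y side, so H = (0.000, -19.80). The virtual corner opposite D is at (32.50, -19.80). A1 meets FZ tangentially, so NZ is at right angles to FZ and since A1 is tangent to JH there, NJ ⟂ JH, with radius 3.3, so the center N sits 3.3 in from both sides at N = (29.20, -16.50). That places the tangent points at Z = (32.50, -16.50) on FZ and J = (29.20, -19.80) on JH. Then |DZ| = |Z − D| = 36.45.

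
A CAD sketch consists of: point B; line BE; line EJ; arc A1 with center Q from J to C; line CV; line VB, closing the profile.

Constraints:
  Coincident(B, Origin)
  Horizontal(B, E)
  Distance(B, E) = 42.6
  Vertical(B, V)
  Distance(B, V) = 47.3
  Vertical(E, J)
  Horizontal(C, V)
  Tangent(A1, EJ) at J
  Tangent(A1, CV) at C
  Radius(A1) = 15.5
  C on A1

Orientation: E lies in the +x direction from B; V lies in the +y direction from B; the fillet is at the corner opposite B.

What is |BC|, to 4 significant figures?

54.51

The virtual corner opposite B is at (42.60, 47.30). Tangency of A1 to EJ means the radius QJ is perpendicular to EJ and A1 meets CV tangentially, so QC is at right angles to CV, with radius 15.5, so the center Q sits 15.5 in from both sides at Q = (27.10, 31.80). That places the tangent points at J = (42.60, 31.80) on EJ and C = (27.10, 47.30) on CV. Then |BC| = |C − B| = 54.51.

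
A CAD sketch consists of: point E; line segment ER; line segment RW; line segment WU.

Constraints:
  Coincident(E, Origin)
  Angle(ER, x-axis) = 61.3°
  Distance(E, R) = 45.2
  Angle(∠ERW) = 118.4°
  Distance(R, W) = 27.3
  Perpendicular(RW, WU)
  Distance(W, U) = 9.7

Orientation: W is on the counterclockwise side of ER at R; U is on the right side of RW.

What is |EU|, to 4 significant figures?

69.48

∠ERW = 118.4°, so RW runs at 61.3° + (180° − 118.4°) = 122.9° from the x-axis; with |RW| = 27.3, W = R + 27.3·(cos 122.9°, sin 122.9°) = (6.877, 62.57). RW is perpendicular to WU; with |WU| = 9.7 on the right of RW, U = W + 9.7·(0.8396, 0.5432) = (15.02, 67.84). Then |EU| = |U − E| = 69.48.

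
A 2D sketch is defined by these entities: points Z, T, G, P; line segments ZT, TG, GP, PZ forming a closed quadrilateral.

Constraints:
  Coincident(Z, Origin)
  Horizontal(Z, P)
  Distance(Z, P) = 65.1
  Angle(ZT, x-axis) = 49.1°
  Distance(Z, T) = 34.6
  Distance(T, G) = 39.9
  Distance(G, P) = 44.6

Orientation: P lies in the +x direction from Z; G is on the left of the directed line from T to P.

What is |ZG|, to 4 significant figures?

73.09

Checks: |TG| = 39.90 ✓; |GP| = 44.60 ✓.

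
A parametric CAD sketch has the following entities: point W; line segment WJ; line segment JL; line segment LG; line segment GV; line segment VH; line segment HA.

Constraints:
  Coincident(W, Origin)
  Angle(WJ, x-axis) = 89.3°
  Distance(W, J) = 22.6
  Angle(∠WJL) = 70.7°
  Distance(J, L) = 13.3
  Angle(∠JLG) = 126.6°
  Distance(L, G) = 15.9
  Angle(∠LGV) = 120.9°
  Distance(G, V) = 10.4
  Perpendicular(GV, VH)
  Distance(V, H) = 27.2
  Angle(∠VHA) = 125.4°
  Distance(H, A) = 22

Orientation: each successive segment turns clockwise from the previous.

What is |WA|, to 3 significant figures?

36.0

W is at the origin; WJ runs at 89.3° with length 22.6, so J = (0.276, 22.6). ∠WJL = 70.7° gives JL at -20.0° from the x-axis; with |JL| = 13.3, L = (12.8, 18.0). ∠JLG = 126.6° gives LG at -73.4° from the x-axis; with |LG| = 15.9, G = (17.3, 2.81). ∠LGV = 120.9° gives GV at -132° from the x-axis; with |GV| = 10.4, V = (10.3, -4.86). The perpendicularity gives VH at right angles to GV, so VH runs at 138°; with |VH| = 27.2, H = (-9.76, 13.5). ∠VHA = 125.4° gives HA at 82.9° from the x-axis; with |HA| = 22.0, A = (-7.04, 35.4). Then |WA| = |A − W| = 36.0.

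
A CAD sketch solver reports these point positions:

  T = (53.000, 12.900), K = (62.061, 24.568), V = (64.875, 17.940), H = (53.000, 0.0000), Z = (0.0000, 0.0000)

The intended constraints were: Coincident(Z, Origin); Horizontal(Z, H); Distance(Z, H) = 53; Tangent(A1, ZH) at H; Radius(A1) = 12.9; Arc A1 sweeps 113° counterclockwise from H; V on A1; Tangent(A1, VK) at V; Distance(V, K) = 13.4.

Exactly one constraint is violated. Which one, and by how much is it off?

Distance(V, K) = 13.4 — off by 6.20.

Z = (0.00, 0.00) ✓; Z.y = 0.00, H.y = 0.00 ✓; |ZH| = 53.00 ✓; ∠(TH, HZ) = 90.00° ✓; |TH| = 12.90 ✓; bearing(T→V) − bearing(T→H) = 113.0° ✓; |TV| = 12.90 ✓; ∠(TV, VK) = 89.99° ✓; |VK| = 7.201 ✗.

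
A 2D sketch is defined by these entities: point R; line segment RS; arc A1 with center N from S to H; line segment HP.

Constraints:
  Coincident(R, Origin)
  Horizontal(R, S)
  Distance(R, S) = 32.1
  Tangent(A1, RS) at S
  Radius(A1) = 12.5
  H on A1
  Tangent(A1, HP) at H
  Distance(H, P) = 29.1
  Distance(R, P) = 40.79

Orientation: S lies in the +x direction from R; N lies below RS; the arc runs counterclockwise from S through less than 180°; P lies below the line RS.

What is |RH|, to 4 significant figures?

22.20

R is at the origin; R and S share the same y with |RS| = 32.1 and S on the +x side, so S = (32.10, 0.000). Since A1 is tangent to RS there, NS ⟂ RS, so N = S + (0, -12.5) = (32.10, -12.50). Since NH ⟂ HP (tangency), |NP| = √(12.5² + 29.1²) = 31.67 regardless of where H sits on A1. So P lies on both circle(R, 40.79) and circle(N, 31.67); the below-RS intersection is P = (13.83, -38.37). H is the foot of the tangent from P: H = (19.87, -9.906).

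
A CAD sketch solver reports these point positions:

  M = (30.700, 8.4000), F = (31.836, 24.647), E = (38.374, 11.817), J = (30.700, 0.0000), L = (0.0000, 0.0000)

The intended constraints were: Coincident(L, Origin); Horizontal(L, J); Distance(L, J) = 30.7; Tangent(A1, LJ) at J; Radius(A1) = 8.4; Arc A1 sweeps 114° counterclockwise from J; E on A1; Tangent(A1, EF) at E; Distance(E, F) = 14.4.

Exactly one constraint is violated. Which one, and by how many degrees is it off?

Tangent(A1, EF) at E — off by 3.00°.

L = (0.00, 0.00) ✓; L.y = 0.00, J.y = 0.00 ✓; |LJ| = 30.70 ✓; ∠(MJ, JL) = 90.00° ✓; |MJ| = 8.400 ✓; bearing(M→E) − bearing(M→J) = 114.0° ✓; |ME| = 8.400 ✓; ∠(ME, EF) = 87.00° ✗; |EF| = 14.40 ✓.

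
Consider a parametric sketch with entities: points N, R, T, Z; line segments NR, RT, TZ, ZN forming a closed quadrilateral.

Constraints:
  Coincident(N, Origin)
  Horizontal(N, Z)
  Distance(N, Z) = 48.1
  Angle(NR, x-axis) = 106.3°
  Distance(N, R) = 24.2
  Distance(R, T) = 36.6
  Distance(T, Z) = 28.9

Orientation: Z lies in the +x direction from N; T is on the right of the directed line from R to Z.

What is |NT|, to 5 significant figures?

19.456

N is at the origin; N and Z share the same y with |NZ| = 48.1 and Z in +x, so Z = (48.1, 0). NR runs at 106.3° with |NR| = 24.2, so R = (-6.7921, 23.227). T is determined by |RT| = 36.6 and |TZ| = 28.9 together: it lies at the intersection of circle(R, 36.6) and circle(Z, 28.9). With |RZ| = 59.604, the foot of the radical line on RZ is 34.033 from R and the perpendicular offset is √(36.6² − 34.033²) = 13.466. Taking the right-of-RZ solution: T = (19.303, -2.4361).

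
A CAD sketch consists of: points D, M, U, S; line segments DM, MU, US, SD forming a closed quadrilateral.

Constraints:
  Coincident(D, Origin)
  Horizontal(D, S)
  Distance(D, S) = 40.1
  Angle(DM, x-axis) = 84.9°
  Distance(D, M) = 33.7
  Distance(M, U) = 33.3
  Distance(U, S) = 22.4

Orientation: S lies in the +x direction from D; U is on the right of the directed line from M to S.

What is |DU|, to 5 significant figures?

18.442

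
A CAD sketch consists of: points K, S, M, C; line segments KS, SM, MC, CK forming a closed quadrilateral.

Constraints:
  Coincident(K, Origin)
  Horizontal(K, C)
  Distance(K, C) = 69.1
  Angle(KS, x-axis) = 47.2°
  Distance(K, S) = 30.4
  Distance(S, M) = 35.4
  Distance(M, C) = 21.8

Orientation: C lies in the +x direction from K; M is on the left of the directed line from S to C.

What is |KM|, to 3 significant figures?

58.3

K is at the origin; KC is horizontal with |KC| = 69.1 and C in +x, so C = (69.1, 0). KS runs at 47.2° with |KS| = 30.4, so S = (20.7, 22.3). M is determined by |SM| = 35.4 and |MC| = 21.8 together: it lies at the intersection of circle(S, 35.4) and circle(C, 21.8). With |SC| = 53.3, the foot of the radical line on SC is 34.0 from S and the perpendicular offset is √(35.4² − 34.0²) = 10.0. Taking the left-of-SC solution: M = (55.7, 17.2).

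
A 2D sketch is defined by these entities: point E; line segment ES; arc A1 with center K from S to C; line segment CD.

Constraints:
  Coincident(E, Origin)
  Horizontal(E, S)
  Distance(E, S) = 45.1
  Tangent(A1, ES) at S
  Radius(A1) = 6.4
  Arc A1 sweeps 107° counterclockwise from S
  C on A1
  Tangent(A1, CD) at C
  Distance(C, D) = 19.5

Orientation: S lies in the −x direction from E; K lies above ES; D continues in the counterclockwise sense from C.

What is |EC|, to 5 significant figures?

39.848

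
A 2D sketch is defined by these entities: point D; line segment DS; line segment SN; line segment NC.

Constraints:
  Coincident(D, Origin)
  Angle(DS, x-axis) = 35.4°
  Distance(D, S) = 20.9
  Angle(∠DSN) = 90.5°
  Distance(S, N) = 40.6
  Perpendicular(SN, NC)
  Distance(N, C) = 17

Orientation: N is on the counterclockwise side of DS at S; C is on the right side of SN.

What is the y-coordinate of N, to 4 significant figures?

45.41

D is at the origin; DS runs at 35.4° with length 20.9, so S = 20.9·(cos 35.4°, sin 35.4°) = (17.04, 12.11). ∠DSN = 90.5°, so SN runs at 35.4° + (180° − 90.5°) = 124.9° from the x-axis; with |SN| = 40.6, N = S + 40.6·(cos 124.9°, sin 124.9°) = (-6.193, 45.41). So N.y = 45.41.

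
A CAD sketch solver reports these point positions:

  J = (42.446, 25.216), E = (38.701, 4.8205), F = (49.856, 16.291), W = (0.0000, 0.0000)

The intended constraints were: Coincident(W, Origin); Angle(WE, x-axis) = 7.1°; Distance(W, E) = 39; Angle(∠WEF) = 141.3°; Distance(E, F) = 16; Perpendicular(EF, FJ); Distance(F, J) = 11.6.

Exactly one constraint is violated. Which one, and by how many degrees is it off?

Perpendicular(EF, FJ) — off by 6.10°.

W = (0.00, 0.00) ✓; WE at 7.100° ✓; |WE| = 39.00 ✓; ∠WEF = 141.3° ✓; |EF| = 16.00 ✓; ∠(EF, FJ) = 83.90° ✗; |FJ| = 11.60 ✓.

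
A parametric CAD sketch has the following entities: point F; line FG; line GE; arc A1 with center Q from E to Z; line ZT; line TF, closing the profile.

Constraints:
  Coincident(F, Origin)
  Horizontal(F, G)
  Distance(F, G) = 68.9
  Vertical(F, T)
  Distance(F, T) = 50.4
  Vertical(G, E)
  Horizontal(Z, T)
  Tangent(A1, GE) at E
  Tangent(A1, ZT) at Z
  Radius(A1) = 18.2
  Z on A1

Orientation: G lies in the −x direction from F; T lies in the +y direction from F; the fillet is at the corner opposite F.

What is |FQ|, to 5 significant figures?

60.061

F and T share the same x with |FT| = 50.4 and T on the +y side, so T = (0.0000, 50.400). The virtual corner opposite F is at (-68.900, 50.400). Since A1 is tangent to GE there, QE ⟂ GE and the tangent condition forces QZ to be normal to ZT, with radius 18.2, so the center Q sits 18.2 in from both sides at Q = (-50.700, 32.200). Then |FQ| = |Q − F| = 60.061.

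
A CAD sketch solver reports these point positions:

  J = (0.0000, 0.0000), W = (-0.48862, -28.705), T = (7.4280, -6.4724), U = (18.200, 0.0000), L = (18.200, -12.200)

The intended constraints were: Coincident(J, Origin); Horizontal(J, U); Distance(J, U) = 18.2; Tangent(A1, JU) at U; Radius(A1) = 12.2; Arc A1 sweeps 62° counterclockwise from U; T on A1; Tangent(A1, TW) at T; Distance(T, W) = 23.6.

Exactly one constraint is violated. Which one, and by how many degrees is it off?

Tangent(A1, TW) at T — off by 8.40°.

J = (0.00, 0.00) ✓; J.y = 0.00, U.y = 0.00 ✓; |JU| = 18.20 ✓; ∠(LU, UJ) = 90.00° ✓; |LU| = 12.20 ✓; bearing(L→T) − bearing(L→U) = 62.00° ✓; |LT| = 12.20 ✓; ∠(LT, TW) = 81.60° ✗; |TW| = 23.60 ✓.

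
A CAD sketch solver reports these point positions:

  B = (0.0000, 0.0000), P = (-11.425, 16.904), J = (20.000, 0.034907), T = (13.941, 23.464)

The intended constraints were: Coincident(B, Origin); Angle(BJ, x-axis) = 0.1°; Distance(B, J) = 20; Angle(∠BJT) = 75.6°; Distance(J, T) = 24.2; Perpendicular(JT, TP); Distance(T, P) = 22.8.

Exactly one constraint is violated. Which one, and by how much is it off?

Distance(T, P) = 22.8 — off by 3.40.

B = (0.00, 0.00) ✓; BJ at 0.1000° ✓; |BJ| = 20.00 ✓; ∠BJT = 75.60° ✓; |JT| = 24.20 ✓; ∠(JT, TP) = 90.00° ✓; |TP| = 26.20 ✗.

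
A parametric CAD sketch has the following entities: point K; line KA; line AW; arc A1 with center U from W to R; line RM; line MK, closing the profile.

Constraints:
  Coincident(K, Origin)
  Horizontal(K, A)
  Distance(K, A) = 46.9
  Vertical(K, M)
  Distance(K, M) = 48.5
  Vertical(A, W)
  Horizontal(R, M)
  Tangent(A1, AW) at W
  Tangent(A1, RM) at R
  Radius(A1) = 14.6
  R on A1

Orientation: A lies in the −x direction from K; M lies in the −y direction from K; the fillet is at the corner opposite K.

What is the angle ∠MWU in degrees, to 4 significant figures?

17.29°

K is at the origin; K and A share the same y with |KA| = 46.9 and A on the −x side, so A = (-46.90, 0.000). KM is vertical with |KM| = 48.5 and M on the −y side, so M = (0.000, -48.50). The virtual corner opposite K is at (-46.90, -48.50). The tangent condition forces UW to be normal to AW and since A1 is tangent to RM there, UR ⟂ RM, with radius 14.6, so the center U sits 14.6 in from both sides at U = (-32.30, -33.90). That places the tangent points at W = (-46.90, -33.90) on AW and R = (-32.30, -48.50) on RM. Then cos ∠MWU = WM·WU / (|WM||WU|), giving 17.29°.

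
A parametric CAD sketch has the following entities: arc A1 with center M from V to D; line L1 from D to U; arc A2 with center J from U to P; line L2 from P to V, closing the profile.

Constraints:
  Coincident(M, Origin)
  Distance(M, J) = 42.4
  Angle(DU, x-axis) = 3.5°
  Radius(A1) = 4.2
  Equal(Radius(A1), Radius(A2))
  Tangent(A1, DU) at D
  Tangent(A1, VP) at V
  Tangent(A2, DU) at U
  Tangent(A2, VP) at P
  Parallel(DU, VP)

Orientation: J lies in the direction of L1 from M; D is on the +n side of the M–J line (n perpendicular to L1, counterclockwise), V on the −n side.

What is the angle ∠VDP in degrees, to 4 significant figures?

78.79°

Tangency of A1 to both parallel lines with radius 4.2 puts D and V at M ± 4.2·n: D = (-0.2564, 4.192), V = (0.2564, -4.192). Equal radii place U and P the same way about J: U = J + 4.2·n = (42.06, 6.781), P = J − 4.2·n = (42.58, -1.604). Then cos ∠VDP = DV·DP / (|DV||DP|), giving 78.79°.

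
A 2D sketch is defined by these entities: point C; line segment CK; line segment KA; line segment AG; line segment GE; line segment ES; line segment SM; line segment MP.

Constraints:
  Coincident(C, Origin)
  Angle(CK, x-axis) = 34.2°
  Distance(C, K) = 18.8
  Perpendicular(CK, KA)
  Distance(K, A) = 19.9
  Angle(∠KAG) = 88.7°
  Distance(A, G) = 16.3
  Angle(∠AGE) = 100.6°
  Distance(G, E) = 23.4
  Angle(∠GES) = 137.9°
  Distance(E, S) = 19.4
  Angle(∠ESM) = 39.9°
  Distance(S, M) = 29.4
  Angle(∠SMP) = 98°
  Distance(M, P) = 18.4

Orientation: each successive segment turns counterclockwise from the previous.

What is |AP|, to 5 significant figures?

24.399

C is at the origin; CK runs at 34.2° with length 18.8, so K = (15.549, 10.567). CK is perpendicular to KA, so KA runs at 124.20°; with |KA| = 19.9, A = (4.3637, 27.026). ∠KAG = 88.7° gives AG at -144.50° from the x-axis; with |AG| = 16.3, G = (-8.9064, 17.561). ∠AGE = 100.6° gives GE at -65.100° from the x-axis; with |GE| = 23.4, E = (0.94581, -3.6642). ∠GES = 137.9° gives ES at -23.000° from the x-axis; with |ES| = 19.4, S = (18.804, -11.244). ∠ESM = 39.9° gives SM at 117.10° from the x-axis; with |SM| = 29.4, M = (5.4106, 14.928). ∠SMP = 98.0° gives MP at -160.90° from the x-axis; with |MP| = 18.4, P = (-11.976, 8.9070). Then |AP| = |P − A| = 24.399.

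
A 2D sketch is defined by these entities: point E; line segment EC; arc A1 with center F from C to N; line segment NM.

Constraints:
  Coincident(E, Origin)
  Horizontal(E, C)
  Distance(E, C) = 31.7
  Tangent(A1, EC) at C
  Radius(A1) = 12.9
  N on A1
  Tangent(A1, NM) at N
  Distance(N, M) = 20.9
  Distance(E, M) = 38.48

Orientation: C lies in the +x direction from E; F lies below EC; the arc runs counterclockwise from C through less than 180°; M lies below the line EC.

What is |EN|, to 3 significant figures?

22.7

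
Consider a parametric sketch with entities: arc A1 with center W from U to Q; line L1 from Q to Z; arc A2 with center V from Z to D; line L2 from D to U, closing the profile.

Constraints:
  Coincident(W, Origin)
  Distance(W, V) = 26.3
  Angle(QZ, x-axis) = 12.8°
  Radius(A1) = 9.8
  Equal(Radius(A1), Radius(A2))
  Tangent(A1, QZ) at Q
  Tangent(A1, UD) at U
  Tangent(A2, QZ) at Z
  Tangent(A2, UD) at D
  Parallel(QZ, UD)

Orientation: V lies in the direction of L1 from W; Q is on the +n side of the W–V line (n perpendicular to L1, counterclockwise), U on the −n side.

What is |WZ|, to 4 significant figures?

28.07

The slot axis is L1's direction at 12.8°, so u = (cos 12.8°, sin 12.8°) = (0.9751, 0.2215) and n = (−sin 12.8°, cos 12.8°) = (-0.2215, 0.9751). W is at the origin and V lies 26.3 along u from W, so V = 26.3·u = (25.65, 5.827). Tangency of A1 to both parallel lines with radius 9.8 puts Q and U at W ± 9.8·n: Q = (-2.171, 9.556), U = (2.171, -9.556). Equal radii place Z and D the same way about V: Z = V + 9.8·n = (23.48, 15.38), D = V − 9.8·n = (27.82, -3.730). Then |WZ| = |Z − W| = 28.07.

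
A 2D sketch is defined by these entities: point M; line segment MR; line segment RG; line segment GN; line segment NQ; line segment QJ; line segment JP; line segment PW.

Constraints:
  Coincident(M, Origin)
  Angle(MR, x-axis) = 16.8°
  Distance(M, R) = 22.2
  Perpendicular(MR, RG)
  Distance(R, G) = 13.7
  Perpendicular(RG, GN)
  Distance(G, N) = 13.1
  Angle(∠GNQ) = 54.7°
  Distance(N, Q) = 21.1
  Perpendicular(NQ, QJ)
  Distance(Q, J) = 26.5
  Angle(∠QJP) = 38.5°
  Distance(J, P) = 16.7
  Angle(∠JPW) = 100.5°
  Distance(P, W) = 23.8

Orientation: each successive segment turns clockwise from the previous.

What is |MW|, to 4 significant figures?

23.08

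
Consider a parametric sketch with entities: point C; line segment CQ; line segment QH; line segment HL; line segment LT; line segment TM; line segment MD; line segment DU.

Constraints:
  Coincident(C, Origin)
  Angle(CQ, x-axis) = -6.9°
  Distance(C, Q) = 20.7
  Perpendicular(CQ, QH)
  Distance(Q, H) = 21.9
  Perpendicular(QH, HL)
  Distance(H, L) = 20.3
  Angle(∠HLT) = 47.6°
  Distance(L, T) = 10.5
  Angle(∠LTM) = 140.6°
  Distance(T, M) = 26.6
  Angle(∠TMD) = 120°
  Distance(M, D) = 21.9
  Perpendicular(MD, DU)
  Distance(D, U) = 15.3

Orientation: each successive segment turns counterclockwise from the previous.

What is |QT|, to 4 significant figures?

19.36

C is at the origin; CQ runs at -6.9° with length 20.7, so Q = (20.55, -2.487). The perpendicularity gives QH at right angles to CQ, so QH runs at 83.10°; with |QH| = 21.9, H = (23.18, 19.25). QH is perpendicular to HL, so HL runs at 173.1°; with |HL| = 20.3, L = (3.028, 21.69). ∠HLT = 47.6° gives LT at -54.50° from the x-axis; with |LT| = 10.5, T = (9.125, 13.15). Then |QT| = |T − Q| = 19.36.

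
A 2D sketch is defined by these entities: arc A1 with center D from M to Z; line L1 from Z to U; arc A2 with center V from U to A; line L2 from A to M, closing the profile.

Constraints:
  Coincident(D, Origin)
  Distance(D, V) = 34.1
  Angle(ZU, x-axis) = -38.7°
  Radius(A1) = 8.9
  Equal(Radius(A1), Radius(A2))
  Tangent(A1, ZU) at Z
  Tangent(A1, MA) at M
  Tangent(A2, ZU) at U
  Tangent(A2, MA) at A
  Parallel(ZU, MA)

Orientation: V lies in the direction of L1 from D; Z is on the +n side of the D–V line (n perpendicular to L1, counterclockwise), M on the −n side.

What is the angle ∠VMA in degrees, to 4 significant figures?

14.63°

The slot axis is L1's direction at -38.7°, so u = (cos -38.7°, sin -38.7°) = (0.7804, -0.6252) and n = (−sin -38.7°, cos -38.7°) = (0.6252, 0.7804). D is at the origin and V lies 34.1 along u from D, so V = 34.1·u = (26.61, -21.32). Tangency of A1 to both parallel lines with radius 8.9 puts Z and M at D ± 8.9·n: Z = (5.565, 6.946), M = (-5.565, -6.946). Equal radii place U and A the same way about V: U = V + 8.9·n = (32.18, -14.37), A = V − 8.9·n = (21.05, -28.27). Then cos ∠VMA = MV·MA / (|MV||MA|), giving 14.63°.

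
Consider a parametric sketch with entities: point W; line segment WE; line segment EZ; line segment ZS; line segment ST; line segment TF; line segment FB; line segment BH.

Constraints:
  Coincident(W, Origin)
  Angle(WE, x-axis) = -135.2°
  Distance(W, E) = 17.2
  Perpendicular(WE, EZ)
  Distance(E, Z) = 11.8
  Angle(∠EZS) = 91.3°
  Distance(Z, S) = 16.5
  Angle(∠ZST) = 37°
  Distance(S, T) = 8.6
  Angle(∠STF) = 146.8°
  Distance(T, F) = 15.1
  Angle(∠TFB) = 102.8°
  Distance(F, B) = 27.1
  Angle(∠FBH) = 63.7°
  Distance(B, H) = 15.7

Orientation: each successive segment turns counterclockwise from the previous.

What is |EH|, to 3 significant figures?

29.1

∠TFB = 102.8° gives FB at -63.1° from the x-axis; with |FB| = 27.1, B = (0.177, -43.9). ∠FBH = 63.7° gives BH at 53.2° from the x-axis; with |BH| = 15.7, H = (9.58, -31.3). Then |EH| = |H − E| = 29.1.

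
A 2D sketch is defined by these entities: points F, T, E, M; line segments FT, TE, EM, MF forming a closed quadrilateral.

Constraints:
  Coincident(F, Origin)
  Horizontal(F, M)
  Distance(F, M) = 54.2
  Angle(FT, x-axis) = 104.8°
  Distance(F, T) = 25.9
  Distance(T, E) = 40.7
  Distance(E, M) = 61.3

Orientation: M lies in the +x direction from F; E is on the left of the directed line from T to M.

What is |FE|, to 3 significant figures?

57.7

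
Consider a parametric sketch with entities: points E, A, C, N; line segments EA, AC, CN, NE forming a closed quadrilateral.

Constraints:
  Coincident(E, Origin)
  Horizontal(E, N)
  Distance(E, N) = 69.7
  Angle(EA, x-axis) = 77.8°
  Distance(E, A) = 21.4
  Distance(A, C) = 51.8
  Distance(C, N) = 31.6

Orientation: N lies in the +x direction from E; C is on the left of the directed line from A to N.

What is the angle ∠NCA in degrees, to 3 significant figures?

108°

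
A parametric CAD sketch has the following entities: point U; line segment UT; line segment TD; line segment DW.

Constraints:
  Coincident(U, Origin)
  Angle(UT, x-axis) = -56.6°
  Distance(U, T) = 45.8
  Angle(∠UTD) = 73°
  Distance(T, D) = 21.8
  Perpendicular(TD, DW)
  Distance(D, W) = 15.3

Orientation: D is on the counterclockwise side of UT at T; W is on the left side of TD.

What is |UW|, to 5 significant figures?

29.714

U is at the origin; UT runs at -56.6° with length 45.8, so T = 45.8·(cos -56.6°, sin -56.6°) = (25.212, -38.236). ∠UTD = 73.0°, so TD runs at -56.6° + (180° − 73.0°) = 50.400° from the x-axis; with |TD| = 21.8, D = T + 21.8·(cos 50.400°, sin 50.400°) = (39.108, -21.439). TD is perpendicular to DW; with |DW| = 15.3 on the left of TD, W = D + 15.3·(-0.77051, 0.63742) = (27.319, -11.686). Then |UW| = |W − U| = 29.714.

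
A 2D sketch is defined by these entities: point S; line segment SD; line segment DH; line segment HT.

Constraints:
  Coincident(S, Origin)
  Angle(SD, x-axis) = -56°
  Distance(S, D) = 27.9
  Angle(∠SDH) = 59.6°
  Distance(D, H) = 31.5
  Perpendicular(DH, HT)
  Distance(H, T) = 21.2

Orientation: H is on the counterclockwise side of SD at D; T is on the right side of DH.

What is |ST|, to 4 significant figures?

48.49

S is at the origin; SD runs at -56.0° with length 27.9, so D = 27.9·(cos -56.0°, sin -56.0°) = (15.60, -23.13). ∠SDH = 59.6°, so DH runs at -56.0° + (180° − 59.6°) = 64.40° from the x-axis; with |DH| = 31.5, H = D + 31.5·(cos 64.40°, sin 64.40°) = (29.21, 5.278). DH ⟂ HT; with |HT| = 21.2 on the right of DH, T = H + 21.2·(0.9018, -0.4321) = (48.33, -3.883). Then |ST| = |T − S| = 48.49.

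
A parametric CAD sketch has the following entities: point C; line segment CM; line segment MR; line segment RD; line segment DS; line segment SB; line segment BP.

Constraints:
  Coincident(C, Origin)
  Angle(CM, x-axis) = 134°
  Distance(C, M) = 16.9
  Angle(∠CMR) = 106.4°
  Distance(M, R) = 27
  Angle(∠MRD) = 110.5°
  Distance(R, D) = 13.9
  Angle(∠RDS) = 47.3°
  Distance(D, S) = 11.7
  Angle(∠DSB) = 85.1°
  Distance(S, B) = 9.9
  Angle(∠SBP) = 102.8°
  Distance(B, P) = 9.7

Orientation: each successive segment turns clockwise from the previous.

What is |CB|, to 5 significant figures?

34.481

∠RDS = 47.3° gives DS at -141.80° from the x-axis; with |DS| = 11.7, S = (6.1272, 26.199). ∠DSB = 85.1° gives SB at 123.30° from the x-axis; with |SB| = 9.9, B = (0.69190, 34.474). Then |CB| = |B − C| = 34.481.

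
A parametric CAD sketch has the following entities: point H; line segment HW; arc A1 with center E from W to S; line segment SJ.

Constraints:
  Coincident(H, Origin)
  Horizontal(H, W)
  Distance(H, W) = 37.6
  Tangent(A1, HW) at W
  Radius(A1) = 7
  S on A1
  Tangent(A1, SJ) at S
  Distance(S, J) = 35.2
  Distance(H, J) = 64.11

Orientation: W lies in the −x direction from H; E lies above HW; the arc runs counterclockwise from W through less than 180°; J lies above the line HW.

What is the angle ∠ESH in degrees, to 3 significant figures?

131°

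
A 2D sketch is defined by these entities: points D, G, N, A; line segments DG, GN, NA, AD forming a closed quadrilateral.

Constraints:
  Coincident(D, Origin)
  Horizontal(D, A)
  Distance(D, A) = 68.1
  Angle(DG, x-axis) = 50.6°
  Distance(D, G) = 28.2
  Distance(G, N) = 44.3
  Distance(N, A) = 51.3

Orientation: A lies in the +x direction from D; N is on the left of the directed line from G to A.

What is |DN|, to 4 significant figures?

72.08

Checks: |GN| = 44.30 ✓; |NA| = 51.30 ✓.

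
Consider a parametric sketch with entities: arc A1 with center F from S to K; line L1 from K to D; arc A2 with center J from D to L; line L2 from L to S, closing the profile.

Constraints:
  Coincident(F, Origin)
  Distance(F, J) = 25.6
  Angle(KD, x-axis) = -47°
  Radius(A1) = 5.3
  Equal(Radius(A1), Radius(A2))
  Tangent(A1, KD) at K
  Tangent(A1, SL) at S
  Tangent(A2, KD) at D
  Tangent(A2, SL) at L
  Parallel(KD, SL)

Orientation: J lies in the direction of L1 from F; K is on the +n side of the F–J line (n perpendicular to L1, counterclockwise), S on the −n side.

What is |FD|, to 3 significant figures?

26.1

Tangency of A1 to both parallel lines with radius 5.3 puts K and S at F ± 5.3·n: K = (3.88, 3.61), S = (-3.88, -3.61). Equal radii place D and L the same way about J: D = J + 5.3·n = (21.3, -15.1), L = J − 5.3·n = (13.6, -22.3). Then |FD| = |D − F| = 26.1.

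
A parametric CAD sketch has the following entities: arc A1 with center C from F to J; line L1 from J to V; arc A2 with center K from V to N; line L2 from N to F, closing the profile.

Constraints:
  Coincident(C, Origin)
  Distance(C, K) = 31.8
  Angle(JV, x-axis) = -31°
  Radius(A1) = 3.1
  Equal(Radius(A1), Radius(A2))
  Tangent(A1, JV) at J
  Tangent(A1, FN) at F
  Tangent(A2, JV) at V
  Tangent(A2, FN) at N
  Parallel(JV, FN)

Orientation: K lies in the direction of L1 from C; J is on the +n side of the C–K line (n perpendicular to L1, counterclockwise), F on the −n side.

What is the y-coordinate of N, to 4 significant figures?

-19.04

The slot axis is L1's direction at -31.0°, so u = (cos -31.0°, sin -31.0°) = (0.8572, -0.5150) and n = (−sin -31.0°, cos -31.0°) = (0.5150, 0.8572). C is at the origin and K lies 31.8 along u from C, so K = 31.8·u = (27.26, -16.38). Tangency of A1 to both parallel lines with radius 3.1 puts J and F at C ± 3.1·n: J = (1.597, 2.657), F = (-1.597, -2.657). Equal radii place V and N the same way about K: V = K + 3.1·n = (28.85, -13.72), N = K − 3.1·n = (25.66, -19.04). So N.y = -19.04.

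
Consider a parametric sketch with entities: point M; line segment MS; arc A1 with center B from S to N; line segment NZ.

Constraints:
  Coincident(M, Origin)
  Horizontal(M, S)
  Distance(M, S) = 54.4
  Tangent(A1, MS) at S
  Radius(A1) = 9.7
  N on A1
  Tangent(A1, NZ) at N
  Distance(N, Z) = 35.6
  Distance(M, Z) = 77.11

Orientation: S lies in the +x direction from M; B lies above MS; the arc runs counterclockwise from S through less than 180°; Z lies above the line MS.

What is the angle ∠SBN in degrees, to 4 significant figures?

93.30°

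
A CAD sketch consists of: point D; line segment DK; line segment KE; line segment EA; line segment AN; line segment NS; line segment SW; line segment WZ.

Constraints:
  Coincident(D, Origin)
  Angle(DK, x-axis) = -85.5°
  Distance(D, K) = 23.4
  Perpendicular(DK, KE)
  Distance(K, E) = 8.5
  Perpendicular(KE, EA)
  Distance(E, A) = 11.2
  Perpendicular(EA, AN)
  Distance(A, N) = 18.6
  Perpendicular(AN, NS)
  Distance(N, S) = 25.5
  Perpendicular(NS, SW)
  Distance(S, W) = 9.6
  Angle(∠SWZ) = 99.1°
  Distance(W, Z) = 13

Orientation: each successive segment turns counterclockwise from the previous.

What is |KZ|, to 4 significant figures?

2.136

D is at the origin; DK runs at -85.5° with length 23.4, so K = (1.836, -23.33). DK ⟂ KE, so KE runs at 4.500°; with |KE| = 8.5, E = (10.31, -22.66). KE ⟂ EA, so EA runs at 94.50°; with |EA| = 11.2, A = (9.431, -11.50). The perpendicularity gives AN at right angles to EA, so AN runs at -175.5°; with |AN| = 18.6, N = (-9.112, -12.95). The perpendicularity gives NS at right angles to AN, so NS runs at -85.50°; with |NS| = 25.5, S = (-7.111, -38.38). NS is perpendicular to SW, so SW runs at 4.500°; with |SW| = 9.6, W = (2.459, -37.62). ∠SWZ = 99.1° gives WZ at 85.40° from the x-axis; with |WZ| = 13.0, Z = (3.502, -24.66). Then |KZ| = |Z − K| = 2.136.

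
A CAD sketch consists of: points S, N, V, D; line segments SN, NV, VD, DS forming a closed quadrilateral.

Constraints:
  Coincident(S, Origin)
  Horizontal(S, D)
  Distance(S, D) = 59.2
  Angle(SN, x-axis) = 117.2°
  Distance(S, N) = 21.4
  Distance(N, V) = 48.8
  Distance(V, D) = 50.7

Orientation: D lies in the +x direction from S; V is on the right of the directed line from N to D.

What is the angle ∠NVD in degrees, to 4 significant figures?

91.96°

S is at the origin; S and D share the same y with |SD| = 59.2 and D in +x, so D = (59.2, 0). SN runs at 117.2° with |SN| = 21.4, so N = (-9.782, 19.03). V is determined by |NV| = 48.8 and |VD| = 50.7 together: it lies at the intersection of circle(N, 48.8) and circle(D, 50.7). With |ND| = 71.56, the foot of the radical line on ND is 34.46 from N and the perpendicular offset is √(48.8² − 34.46²) = 34.55. Taking the right-of-ND solution: V = (14.24, -23.44).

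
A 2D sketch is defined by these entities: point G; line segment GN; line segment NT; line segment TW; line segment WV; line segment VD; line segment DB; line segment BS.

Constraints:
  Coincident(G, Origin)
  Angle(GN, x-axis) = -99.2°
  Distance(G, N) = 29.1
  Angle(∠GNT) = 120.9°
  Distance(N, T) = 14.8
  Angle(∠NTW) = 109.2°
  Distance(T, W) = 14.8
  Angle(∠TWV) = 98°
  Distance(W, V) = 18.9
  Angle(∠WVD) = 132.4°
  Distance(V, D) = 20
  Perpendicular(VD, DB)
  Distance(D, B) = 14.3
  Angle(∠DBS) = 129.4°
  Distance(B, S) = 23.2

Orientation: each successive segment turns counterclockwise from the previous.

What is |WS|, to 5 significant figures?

21.133

VD ⟂ DB, so DB runs at -109.70°; with |DB| = 14.3, B = (-11.549, -19.988). ∠DBS = 129.4° gives BS at -59.100° from the x-axis; with |BS| = 23.2, S = (0.36477, -39.895). Then |WS| = |S − W| = 21.133.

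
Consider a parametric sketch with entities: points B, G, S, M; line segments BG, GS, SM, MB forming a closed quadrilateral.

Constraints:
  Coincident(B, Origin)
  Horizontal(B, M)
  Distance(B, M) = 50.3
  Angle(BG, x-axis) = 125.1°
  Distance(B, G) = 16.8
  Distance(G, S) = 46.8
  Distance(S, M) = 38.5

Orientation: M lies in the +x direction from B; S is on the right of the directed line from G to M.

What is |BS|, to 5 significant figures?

30.043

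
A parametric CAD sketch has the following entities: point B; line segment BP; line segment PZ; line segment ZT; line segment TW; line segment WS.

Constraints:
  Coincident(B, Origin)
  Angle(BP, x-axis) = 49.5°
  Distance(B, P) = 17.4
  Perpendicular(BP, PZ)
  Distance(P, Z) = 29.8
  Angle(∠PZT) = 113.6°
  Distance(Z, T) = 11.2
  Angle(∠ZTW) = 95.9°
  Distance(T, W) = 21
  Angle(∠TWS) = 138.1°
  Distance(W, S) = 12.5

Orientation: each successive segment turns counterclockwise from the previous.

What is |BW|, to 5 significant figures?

16.324

B is at the origin; BP runs at 49.5° with length 17.4, so P = (11.300, 13.231). The perpendicularity gives PZ at right angles to BP, so PZ runs at 139.50°; with |PZ| = 29.8, Z = (-11.360, 32.585). ∠PZT = 113.6° gives ZT at -154.10° from the x-axis; with |ZT| = 11.2, T = (-21.435, 27.692). ∠ZTW = 95.9° gives TW at -70.000° from the x-axis; with |TW| = 21.0, W = (-14.252, 7.9589). Then |BW| = |W − B| = 16.324.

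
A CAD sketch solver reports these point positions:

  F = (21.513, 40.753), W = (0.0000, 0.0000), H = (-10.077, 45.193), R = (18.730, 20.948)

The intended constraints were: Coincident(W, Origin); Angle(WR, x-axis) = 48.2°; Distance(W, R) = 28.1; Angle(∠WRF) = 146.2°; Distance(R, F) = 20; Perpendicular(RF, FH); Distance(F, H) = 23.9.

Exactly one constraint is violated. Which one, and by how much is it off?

Distance(F, H) = 23.9 — off by 8.00.

W = (0.00, 0.00) ✓; WR at 48.20° ✓; |WR| = 28.10 ✓; ∠WRF = 146.2° ✓; |RF| = 20.00 ✓; ∠(RF, FH) = 90.00° ✓; |FH| = 31.90 ✗.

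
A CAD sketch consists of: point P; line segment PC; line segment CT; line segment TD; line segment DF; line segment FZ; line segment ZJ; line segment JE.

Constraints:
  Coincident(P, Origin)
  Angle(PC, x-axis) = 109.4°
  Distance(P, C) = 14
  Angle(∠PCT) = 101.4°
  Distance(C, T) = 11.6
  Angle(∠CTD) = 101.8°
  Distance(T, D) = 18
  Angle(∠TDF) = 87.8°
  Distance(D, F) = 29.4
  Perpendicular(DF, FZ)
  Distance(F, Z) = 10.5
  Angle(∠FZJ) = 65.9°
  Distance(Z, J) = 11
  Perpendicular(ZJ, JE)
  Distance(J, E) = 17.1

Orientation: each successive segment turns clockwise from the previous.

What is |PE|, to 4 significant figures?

18.85

P is at the origin; PC runs at 109.4° with length 14.0, so C = (-4.650, 13.21). ∠PCT = 101.4° gives CT at 30.80° from the x-axis; with |CT| = 11.6, T = (5.314, 19.14). ∠CTD = 101.8° gives TD at -47.40° from the x-axis; with |TD| = 18.0, D = (17.50, 5.895). ∠TDF = 87.8° gives DF at -139.6° from the x-axis; with |DF| = 29.4, F = (-4.892, -13.16). DF ⟂ FZ, so FZ runs at 130.4°; with |FZ| = 10.5, Z = (-11.70, -5.164). ∠FZJ = 65.9° gives ZJ at 16.30° from the x-axis; with |ZJ| = 11.0, J = (-1.139, -2.076). ZJ ⟂ JE, so JE runs at -73.70°; with |JE| = 17.1, E = (3.660, -18.49). Then |PE| = |E − P| = 18.85.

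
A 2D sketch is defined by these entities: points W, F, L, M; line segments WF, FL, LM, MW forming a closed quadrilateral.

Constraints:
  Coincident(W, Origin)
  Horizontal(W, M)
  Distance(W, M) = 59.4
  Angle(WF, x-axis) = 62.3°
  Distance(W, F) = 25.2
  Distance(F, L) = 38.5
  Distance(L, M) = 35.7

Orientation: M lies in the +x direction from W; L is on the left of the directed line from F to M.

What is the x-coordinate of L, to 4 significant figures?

48.41

W is at the origin; WM is horizontal with |WM| = 59.4 and M in +x, so M = (59.4, 0). WF runs at 62.3° with |WF| = 25.2, so F = (11.71, 22.31). L is determined by |FL| = 38.5 and |LM| = 35.7 together: it lies at the intersection of circle(F, 38.5) and circle(M, 35.7). With |FM| = 52.65, the foot of the radical line on FM is 28.30 from F and the perpendicular offset is √(38.5² − 28.30²) = 26.11. Taking the left-of-FM solution: L = (48.41, 33.97).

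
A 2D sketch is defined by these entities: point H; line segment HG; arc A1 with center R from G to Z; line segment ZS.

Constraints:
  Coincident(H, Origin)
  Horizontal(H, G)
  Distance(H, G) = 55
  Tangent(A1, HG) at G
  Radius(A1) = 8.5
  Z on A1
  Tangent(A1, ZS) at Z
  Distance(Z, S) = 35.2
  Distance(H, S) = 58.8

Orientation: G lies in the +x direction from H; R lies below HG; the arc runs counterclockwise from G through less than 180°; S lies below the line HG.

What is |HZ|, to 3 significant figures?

47.2

Checks: |RZ| = 8.500 ✓; ∠(RZ, ZS) = 90.00° ✓; |ZS| = 35.20 ✓; |HS| = 58.80 ✓.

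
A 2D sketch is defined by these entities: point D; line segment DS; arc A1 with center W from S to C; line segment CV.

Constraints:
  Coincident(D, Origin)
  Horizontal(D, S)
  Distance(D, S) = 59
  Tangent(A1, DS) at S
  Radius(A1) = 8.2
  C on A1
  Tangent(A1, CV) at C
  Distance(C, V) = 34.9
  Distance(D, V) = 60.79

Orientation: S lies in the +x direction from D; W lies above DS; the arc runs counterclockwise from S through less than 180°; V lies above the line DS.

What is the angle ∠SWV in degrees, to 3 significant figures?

157°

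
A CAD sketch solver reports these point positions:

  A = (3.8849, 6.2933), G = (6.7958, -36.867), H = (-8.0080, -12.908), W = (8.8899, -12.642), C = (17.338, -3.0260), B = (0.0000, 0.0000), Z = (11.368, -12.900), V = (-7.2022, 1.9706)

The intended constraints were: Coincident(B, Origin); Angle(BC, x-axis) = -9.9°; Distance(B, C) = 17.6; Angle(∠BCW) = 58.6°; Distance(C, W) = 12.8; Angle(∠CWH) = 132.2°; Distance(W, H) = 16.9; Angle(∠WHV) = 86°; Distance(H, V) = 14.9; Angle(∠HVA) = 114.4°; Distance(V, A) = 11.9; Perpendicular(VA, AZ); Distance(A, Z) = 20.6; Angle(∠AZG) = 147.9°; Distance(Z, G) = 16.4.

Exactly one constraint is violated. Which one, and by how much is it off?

Distance(Z, G) = 16.4 — off by 8.00.

B = (0.00, 0.00) ✓; BC at -9.900° ✓; |BC| = 17.60 ✓; ∠BCW = 58.60° ✓; |CW| = 12.80 ✓; ∠CWH = 132.2° ✓; |WH| = 16.90 ✓; ∠WHV = 86.00° ✓; |HV| = 14.90 ✓; ∠HVA = 114.4° ✓; |VA| = 11.90 ✓; ∠(VA, AZ) = 90.00° ✓; |AZ| = 20.60 ✓; ∠AZG = 147.9° ✓; |ZG| = 24.40 ✗.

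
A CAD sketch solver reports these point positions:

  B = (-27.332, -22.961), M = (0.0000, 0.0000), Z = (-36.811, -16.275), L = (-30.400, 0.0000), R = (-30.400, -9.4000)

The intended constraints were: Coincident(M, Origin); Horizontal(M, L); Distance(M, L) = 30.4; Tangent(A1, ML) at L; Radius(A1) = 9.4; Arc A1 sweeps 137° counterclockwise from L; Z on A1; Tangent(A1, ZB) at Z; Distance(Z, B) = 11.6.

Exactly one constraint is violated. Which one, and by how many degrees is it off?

Tangent(A1, ZB) at Z — off by 7.80°.

M = (0.00, 0.00) ✓; M.y = 0.00, L.y = 0.00 ✓; |ML| = 30.40 ✓; ∠(RL, LM) = 90.00° ✓; |RL| = 9.400 ✓; bearing(R→Z) − bearing(R→L) = 137.0° ✓; |RZ| = 9.400 ✓; ∠(RZ, ZB) = 82.20° ✗; |ZB| = 11.60 ✓.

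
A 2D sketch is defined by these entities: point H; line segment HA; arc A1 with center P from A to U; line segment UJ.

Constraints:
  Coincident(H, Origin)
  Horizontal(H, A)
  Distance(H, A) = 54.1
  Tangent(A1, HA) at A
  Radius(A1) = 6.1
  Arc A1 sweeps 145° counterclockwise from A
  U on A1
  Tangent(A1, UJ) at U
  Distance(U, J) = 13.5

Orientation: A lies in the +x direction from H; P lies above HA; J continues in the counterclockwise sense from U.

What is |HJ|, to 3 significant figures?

50.2

H is at the origin; HA is horizontal with |HA| = 54.1 and A on the +x side, so A = (54.1, 0.00). A1 meets HA tangentially, so PA is at right angles to HA, so P = A + (0, 6.1) = (54.1, 6.10). On A1, A sits at bearing -90° from P; a 145° counterclockwise sweep puts U at bearing 55°, so U = P + 6.1·(cos 55°, sin 55°) = (57.6, 11.1). Tangency of A1 to UJ means the radius PU is perpendicular to UJ, so UJ runs along (−sin 55°, cos 55°); with |UJ| = 13.5, J = (46.5, 18.8). Then |HJ| = |J − H| = 50.2.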